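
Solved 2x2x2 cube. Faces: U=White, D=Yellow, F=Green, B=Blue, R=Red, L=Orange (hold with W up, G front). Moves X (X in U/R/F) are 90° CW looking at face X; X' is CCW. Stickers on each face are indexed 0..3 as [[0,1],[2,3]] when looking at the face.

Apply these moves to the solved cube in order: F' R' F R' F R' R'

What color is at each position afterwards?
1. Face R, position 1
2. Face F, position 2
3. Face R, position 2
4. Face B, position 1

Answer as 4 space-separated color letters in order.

Answer: Y W Y B

Derivation:
After move 1 (F'): F=GGGG U=WWRR R=YRYR D=OOYY L=OWOW
After move 2 (R'): R=RRYY U=WBRB F=GWGR D=OGYG B=YBOB
After move 3 (F): F=GGRW U=WBWW R=RRBY D=YRYG L=OOOG
After move 4 (R'): R=RYRB U=WOWY F=GBRW D=YGYW B=GBRB
After move 5 (F): F=RGWB U=WOGO R=WYYB D=RRYW L=OYOG
After move 6 (R'): R=YBWY U=WRGG F=ROWO D=RGYB B=WBRB
After move 7 (R'): R=BYYW U=WRGW F=RRWG D=ROYO B=BBGB
Query 1: R[1] = Y
Query 2: F[2] = W
Query 3: R[2] = Y
Query 4: B[1] = B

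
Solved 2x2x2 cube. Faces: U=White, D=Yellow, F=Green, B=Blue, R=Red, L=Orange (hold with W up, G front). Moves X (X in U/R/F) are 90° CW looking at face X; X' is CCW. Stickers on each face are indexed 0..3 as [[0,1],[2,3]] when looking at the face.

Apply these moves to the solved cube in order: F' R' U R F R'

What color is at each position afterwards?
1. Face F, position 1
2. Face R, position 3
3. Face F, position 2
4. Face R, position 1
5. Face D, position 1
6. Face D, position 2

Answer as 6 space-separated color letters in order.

After move 1 (F'): F=GGGG U=WWRR R=YRYR D=OOYY L=OWOW
After move 2 (R'): R=RRYY U=WBRB F=GWGR D=OGYG B=YBOB
After move 3 (U): U=RWBB F=RRGR R=YBYY B=OWOB L=GWOW
After move 4 (R): R=YYYB U=RRBR F=RGGG D=OOYO B=BWWB
After move 5 (F): F=GRGG U=RRWW R=BYRB D=YYYO L=GOOO
After move 6 (R'): R=YBBR U=RWWB F=GRGW D=YRYG B=OWYB
Query 1: F[1] = R
Query 2: R[3] = R
Query 3: F[2] = G
Query 4: R[1] = B
Query 5: D[1] = R
Query 6: D[2] = Y

Answer: R R G B R Y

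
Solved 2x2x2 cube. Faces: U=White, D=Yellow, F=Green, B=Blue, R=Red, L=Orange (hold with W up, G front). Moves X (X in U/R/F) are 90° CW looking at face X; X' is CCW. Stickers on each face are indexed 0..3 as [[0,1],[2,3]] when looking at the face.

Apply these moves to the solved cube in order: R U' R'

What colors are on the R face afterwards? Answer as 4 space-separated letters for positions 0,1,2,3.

After move 1 (R): R=RRRR U=WGWG F=GYGY D=YBYB B=WBWB
After move 2 (U'): U=GGWW F=OOGY R=GYRR B=RRWB L=WBOO
After move 3 (R'): R=YRGR U=GWWR F=OGGW D=YOYY B=BRBB
Query: R face = YRGR

Answer: Y R G R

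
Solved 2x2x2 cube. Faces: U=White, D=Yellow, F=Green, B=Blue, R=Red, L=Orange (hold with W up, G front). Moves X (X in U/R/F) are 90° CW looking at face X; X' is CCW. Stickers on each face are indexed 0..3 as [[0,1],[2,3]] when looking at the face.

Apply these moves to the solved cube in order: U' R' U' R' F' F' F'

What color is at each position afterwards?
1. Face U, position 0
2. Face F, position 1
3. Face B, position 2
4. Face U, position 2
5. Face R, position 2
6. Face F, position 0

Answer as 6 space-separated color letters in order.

After move 1 (U'): U=WWWW F=OOGG R=GGRR B=RRBB L=BBOO
After move 2 (R'): R=GRGR U=WBWR F=OWGW D=YOYG B=YRYB
After move 3 (U'): U=BRWW F=BBGW R=OWGR B=GRYB L=YROO
After move 4 (R'): R=WROG U=BYWG F=BRGW D=YBYW B=GROB
After move 5 (F'): F=RWBG U=BYWO R=BRYG D=ROYW L=YGOW
After move 6 (F'): F=WGRB U=BYBY R=ORRG D=GWYW L=YOOW
After move 7 (F'): F=GBWR U=BYOR R=WRGG D=OWYW L=YYOB
Query 1: U[0] = B
Query 2: F[1] = B
Query 3: B[2] = O
Query 4: U[2] = O
Query 5: R[2] = G
Query 6: F[0] = G

Answer: B B O O G G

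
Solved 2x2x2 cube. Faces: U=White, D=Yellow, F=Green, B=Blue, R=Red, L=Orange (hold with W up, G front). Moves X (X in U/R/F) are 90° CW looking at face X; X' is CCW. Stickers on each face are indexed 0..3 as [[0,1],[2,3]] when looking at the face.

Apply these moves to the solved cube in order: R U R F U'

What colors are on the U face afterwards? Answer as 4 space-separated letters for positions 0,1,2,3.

After move 1 (R): R=RRRR U=WGWG F=GYGY D=YBYB B=WBWB
After move 2 (U): U=WWGG F=RRGY R=WBRR B=OOWB L=GYOO
After move 3 (R): R=RWRB U=WRGY F=RBGB D=YWYO B=GOWB
After move 4 (F): F=GRBB U=WROY R=GWYB D=RRYO L=GYOW
After move 5 (U'): U=RYWO F=GYBB R=GRYB B=GWWB L=GOOW
Query: U face = RYWO

Answer: R Y W O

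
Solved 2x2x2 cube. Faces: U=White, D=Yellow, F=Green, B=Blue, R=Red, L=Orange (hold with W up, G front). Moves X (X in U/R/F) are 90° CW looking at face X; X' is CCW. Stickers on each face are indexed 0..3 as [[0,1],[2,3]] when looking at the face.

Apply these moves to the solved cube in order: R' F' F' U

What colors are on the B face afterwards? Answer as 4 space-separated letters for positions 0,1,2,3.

Answer: O R Y B

Derivation:
After move 1 (R'): R=RRRR U=WBWB F=GWGW D=YGYG B=YBYB
After move 2 (F'): F=WWGG U=WBRR R=GRYR D=OOYG L=OBOW
After move 3 (F'): F=WGWG U=WBGY R=OROR D=BWYG L=OROR
After move 4 (U): U=GWYB F=ORWG R=YBOR B=ORYB L=WGOR
Query: B face = ORYB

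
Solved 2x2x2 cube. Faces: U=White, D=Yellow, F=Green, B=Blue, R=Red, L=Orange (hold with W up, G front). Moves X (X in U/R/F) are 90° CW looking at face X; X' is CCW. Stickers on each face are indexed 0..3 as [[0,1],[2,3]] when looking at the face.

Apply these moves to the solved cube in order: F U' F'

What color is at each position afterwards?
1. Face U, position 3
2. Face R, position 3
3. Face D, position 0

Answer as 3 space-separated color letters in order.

Answer: W R B

Derivation:
After move 1 (F): F=GGGG U=WWOO R=WRWR D=RRYY L=OYOY
After move 2 (U'): U=WOWO F=OYGG R=GGWR B=WRBB L=BBOY
After move 3 (F'): F=YGOG U=WOGW R=RGRR D=BYYY L=BOOW
Query 1: U[3] = W
Query 2: R[3] = R
Query 3: D[0] = B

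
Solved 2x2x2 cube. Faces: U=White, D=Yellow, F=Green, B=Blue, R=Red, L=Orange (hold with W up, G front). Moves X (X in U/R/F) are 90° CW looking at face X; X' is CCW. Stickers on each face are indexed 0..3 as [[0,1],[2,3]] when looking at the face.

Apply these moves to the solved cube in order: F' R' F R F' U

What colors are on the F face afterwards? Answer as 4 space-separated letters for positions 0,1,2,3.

After move 1 (F'): F=GGGG U=WWRR R=YRYR D=OOYY L=OWOW
After move 2 (R'): R=RRYY U=WBRB F=GWGR D=OGYG B=YBOB
After move 3 (F): F=GGRW U=WBWW R=RRBY D=YRYG L=OOOG
After move 4 (R): R=BRYR U=WGWW F=GRRG D=YOYY B=WBBB
After move 5 (F'): F=RGGR U=WGBY R=ORYR D=OGYY L=OWOW
After move 6 (U): U=BWYG F=ORGR R=WBYR B=OWBB L=RGOW
Query: F face = ORGR

Answer: O R G R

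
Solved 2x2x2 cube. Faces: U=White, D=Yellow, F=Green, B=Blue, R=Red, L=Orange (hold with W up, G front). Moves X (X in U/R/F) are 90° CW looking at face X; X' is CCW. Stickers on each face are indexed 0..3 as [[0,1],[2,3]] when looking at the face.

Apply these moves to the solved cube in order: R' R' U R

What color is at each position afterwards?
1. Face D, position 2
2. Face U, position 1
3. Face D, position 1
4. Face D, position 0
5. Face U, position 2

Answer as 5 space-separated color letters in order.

Answer: Y R G Y Y

Derivation:
After move 1 (R'): R=RRRR U=WBWB F=GWGW D=YGYG B=YBYB
After move 2 (R'): R=RRRR U=WYWY F=GBGB D=YWYW B=GBGB
After move 3 (U): U=WWYY F=RRGB R=GBRR B=OOGB L=GBOO
After move 4 (R): R=RGRB U=WRYB F=RWGW D=YGYO B=YOWB
Query 1: D[2] = Y
Query 2: U[1] = R
Query 3: D[1] = G
Query 4: D[0] = Y
Query 5: U[2] = Y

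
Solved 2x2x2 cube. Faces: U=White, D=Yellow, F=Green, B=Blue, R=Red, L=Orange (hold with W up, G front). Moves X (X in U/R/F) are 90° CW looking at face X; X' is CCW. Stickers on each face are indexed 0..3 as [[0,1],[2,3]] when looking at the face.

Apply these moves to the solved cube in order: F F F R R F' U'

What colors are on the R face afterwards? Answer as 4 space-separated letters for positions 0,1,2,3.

After move 1 (F): F=GGGG U=WWOO R=WRWR D=RRYY L=OYOY
After move 2 (F): F=GGGG U=WWYY R=OROR D=WWYY L=OROR
After move 3 (F): F=GGGG U=WWRR R=YRYR D=OOYY L=OWOW
After move 4 (R): R=YYRR U=WGRG F=GOGY D=OBYB B=RBWB
After move 5 (R): R=RYRY U=WORY F=GBGB D=OWYR B=GBGB
After move 6 (F'): F=BBGG U=WORR R=WYOY D=WWYR L=OYOR
After move 7 (U'): U=ORWR F=OYGG R=BBOY B=WYGB L=GBOR
Query: R face = BBOY

Answer: B B O Y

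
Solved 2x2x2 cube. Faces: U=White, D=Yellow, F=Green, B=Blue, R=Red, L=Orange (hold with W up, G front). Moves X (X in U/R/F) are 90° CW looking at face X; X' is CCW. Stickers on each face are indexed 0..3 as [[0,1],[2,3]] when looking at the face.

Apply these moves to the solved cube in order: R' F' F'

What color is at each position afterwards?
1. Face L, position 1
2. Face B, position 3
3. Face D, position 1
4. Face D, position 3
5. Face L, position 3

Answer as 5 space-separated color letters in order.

Answer: R B W G R

Derivation:
After move 1 (R'): R=RRRR U=WBWB F=GWGW D=YGYG B=YBYB
After move 2 (F'): F=WWGG U=WBRR R=GRYR D=OOYG L=OBOW
After move 3 (F'): F=WGWG U=WBGY R=OROR D=BWYG L=OROR
Query 1: L[1] = R
Query 2: B[3] = B
Query 3: D[1] = W
Query 4: D[3] = G
Query 5: L[3] = R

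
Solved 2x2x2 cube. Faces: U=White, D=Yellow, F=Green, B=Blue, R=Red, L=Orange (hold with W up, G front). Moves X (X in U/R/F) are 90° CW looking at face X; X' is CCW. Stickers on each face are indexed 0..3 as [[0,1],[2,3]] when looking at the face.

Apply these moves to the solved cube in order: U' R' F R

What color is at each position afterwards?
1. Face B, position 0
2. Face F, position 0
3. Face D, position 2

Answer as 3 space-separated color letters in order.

After move 1 (U'): U=WWWW F=OOGG R=GGRR B=RRBB L=BBOO
After move 2 (R'): R=GRGR U=WBWR F=OWGW D=YOYG B=YRYB
After move 3 (F): F=GOWW U=WBOB R=WRRR D=GGYG L=BYOO
After move 4 (R): R=RWRR U=WOOW F=GGWG D=GYYY B=BRBB
Query 1: B[0] = B
Query 2: F[0] = G
Query 3: D[2] = Y

Answer: B G Y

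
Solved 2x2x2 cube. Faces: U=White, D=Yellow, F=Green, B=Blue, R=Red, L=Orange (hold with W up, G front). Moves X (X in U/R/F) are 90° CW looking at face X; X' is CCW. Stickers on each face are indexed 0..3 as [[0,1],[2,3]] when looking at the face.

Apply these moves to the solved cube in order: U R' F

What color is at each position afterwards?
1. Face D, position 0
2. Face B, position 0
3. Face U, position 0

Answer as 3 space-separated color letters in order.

After move 1 (U): U=WWWW F=RRGG R=BBRR B=OOBB L=GGOO
After move 2 (R'): R=BRBR U=WBWO F=RWGW D=YRYG B=YOYB
After move 3 (F): F=GRWW U=WBOG R=WROR D=BBYG L=GYOR
Query 1: D[0] = B
Query 2: B[0] = Y
Query 3: U[0] = W

Answer: B Y W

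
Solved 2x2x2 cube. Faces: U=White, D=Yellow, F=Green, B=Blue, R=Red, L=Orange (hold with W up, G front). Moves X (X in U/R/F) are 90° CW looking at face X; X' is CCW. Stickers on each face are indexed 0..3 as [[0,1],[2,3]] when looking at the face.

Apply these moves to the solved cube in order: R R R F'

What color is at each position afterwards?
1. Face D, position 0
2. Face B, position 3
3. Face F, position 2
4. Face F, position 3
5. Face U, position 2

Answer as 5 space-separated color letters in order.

Answer: O B G G R

Derivation:
After move 1 (R): R=RRRR U=WGWG F=GYGY D=YBYB B=WBWB
After move 2 (R): R=RRRR U=WYWY F=GBGB D=YWYW B=GBGB
After move 3 (R): R=RRRR U=WBWB F=GWGW D=YGYG B=YBYB
After move 4 (F'): F=WWGG U=WBRR R=GRYR D=OOYG L=OBOW
Query 1: D[0] = O
Query 2: B[3] = B
Query 3: F[2] = G
Query 4: F[3] = G
Query 5: U[2] = R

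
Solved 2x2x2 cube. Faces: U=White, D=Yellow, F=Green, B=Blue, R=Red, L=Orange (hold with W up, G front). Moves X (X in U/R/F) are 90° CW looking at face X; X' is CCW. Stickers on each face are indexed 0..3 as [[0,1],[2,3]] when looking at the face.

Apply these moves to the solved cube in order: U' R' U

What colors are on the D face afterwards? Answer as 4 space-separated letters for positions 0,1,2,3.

Answer: Y O Y G

Derivation:
After move 1 (U'): U=WWWW F=OOGG R=GGRR B=RRBB L=BBOO
After move 2 (R'): R=GRGR U=WBWR F=OWGW D=YOYG B=YRYB
After move 3 (U): U=WWRB F=GRGW R=YRGR B=BBYB L=OWOO
Query: D face = YOYG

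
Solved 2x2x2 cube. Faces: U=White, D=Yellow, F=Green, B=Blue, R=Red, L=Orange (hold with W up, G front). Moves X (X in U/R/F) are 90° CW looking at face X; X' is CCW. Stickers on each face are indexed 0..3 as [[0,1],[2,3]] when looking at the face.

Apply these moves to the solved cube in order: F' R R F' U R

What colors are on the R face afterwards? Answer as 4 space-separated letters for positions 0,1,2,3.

Answer: O G Y B

Derivation:
After move 1 (F'): F=GGGG U=WWRR R=YRYR D=OOYY L=OWOW
After move 2 (R): R=YYRR U=WGRG F=GOGY D=OBYB B=RBWB
After move 3 (R): R=RYRY U=WORY F=GBGB D=OWYR B=GBGB
After move 4 (F'): F=BBGG U=WORR R=WYOY D=WWYR L=OYOR
After move 5 (U): U=RWRO F=WYGG R=GBOY B=OYGB L=BBOR
After move 6 (R): R=OGYB U=RYRG F=WWGR D=WGYO B=OYWB
Query: R face = OGYB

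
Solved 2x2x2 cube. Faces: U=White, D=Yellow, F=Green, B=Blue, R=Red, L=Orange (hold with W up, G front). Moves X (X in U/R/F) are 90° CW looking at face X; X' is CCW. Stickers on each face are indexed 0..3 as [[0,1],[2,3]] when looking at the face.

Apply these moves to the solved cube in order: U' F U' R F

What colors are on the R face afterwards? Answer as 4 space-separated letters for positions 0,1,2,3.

Answer: W G O O

Derivation:
After move 1 (U'): U=WWWW F=OOGG R=GGRR B=RRBB L=BBOO
After move 2 (F): F=GOGO U=WWOB R=WGWR D=RGYY L=BYOY
After move 3 (U'): U=WBWO F=BYGO R=GOWR B=WGBB L=RROY
After move 4 (R): R=WGRO U=WYWO F=BGGY D=RBYW B=OGBB
After move 5 (F): F=GBYG U=WYYR R=WGOO D=RWYW L=RROB
Query: R face = WGOO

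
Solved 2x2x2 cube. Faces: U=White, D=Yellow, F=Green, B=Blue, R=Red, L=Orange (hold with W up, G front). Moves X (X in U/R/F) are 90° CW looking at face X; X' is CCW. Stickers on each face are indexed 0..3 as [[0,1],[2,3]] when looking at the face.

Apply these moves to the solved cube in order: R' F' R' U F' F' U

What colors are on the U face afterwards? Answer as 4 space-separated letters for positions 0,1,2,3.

Answer: W R O W

Derivation:
After move 1 (R'): R=RRRR U=WBWB F=GWGW D=YGYG B=YBYB
After move 2 (F'): F=WWGG U=WBRR R=GRYR D=OOYG L=OBOW
After move 3 (R'): R=RRGY U=WYRY F=WBGR D=OWYG B=GBOB
After move 4 (U): U=RWYY F=RRGR R=GBGY B=OBOB L=WBOW
After move 5 (F'): F=RRRG U=RWGG R=WBOY D=BWYG L=WYOY
After move 6 (F'): F=RGRR U=RWWO R=WBBY D=YYYG L=WGOG
After move 7 (U): U=WROW F=WBRR R=OBBY B=WGOB L=RGOG
Query: U face = WROW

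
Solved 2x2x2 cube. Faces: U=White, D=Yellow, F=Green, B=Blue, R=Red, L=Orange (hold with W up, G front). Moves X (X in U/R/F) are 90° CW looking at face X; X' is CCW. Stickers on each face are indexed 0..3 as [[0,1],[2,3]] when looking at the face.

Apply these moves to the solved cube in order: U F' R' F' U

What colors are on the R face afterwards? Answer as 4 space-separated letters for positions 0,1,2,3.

Answer: Y O G Y

Derivation:
After move 1 (U): U=WWWW F=RRGG R=BBRR B=OOBB L=GGOO
After move 2 (F'): F=RGRG U=WWBR R=YBYR D=GOYY L=GWOW
After move 3 (R'): R=BRYY U=WBBO F=RWRR D=GGYG B=YOOB
After move 4 (F'): F=WRRR U=WBBY R=GRGY D=WWYG L=GOOB
After move 5 (U): U=BWYB F=GRRR R=YOGY B=GOOB L=WROB
Query: R face = YOGY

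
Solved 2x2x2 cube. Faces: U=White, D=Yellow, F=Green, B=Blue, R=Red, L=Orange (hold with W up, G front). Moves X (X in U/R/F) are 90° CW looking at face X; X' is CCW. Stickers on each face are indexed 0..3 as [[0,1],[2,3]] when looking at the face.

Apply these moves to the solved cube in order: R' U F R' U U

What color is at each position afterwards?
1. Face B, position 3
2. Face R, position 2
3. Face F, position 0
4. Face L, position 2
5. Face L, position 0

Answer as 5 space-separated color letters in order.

After move 1 (R'): R=RRRR U=WBWB F=GWGW D=YGYG B=YBYB
After move 2 (U): U=WWBB F=RRGW R=YBRR B=OOYB L=GWOO
After move 3 (F): F=GRWR U=WWOW R=BBBR D=RYYG L=GYOG
After move 4 (R'): R=BRBB U=WYOO F=GWWW D=RRYR B=GOYB
After move 5 (U): U=OWOY F=BRWW R=GOBB B=GYYB L=GWOG
After move 6 (U): U=OOYW F=GOWW R=GYBB B=GWYB L=BROG
Query 1: B[3] = B
Query 2: R[2] = B
Query 3: F[0] = G
Query 4: L[2] = O
Query 5: L[0] = B

Answer: B B G O B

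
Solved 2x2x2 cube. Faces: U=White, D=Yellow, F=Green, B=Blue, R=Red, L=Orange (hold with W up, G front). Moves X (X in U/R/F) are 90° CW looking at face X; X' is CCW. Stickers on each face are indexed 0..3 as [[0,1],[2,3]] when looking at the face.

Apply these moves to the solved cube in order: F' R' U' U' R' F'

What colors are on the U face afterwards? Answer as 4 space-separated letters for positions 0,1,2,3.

Answer: B O W O

Derivation:
After move 1 (F'): F=GGGG U=WWRR R=YRYR D=OOYY L=OWOW
After move 2 (R'): R=RRYY U=WBRB F=GWGR D=OGYG B=YBOB
After move 3 (U'): U=BBWR F=OWGR R=GWYY B=RROB L=YBOW
After move 4 (U'): U=BRBW F=YBGR R=OWYY B=GWOB L=RROW
After move 5 (R'): R=WYOY U=BOBG F=YRGW D=OBYR B=GWGB
After move 6 (F'): F=RWYG U=BOWO R=BYOY D=RWYR L=RGOB
Query: U face = BOWO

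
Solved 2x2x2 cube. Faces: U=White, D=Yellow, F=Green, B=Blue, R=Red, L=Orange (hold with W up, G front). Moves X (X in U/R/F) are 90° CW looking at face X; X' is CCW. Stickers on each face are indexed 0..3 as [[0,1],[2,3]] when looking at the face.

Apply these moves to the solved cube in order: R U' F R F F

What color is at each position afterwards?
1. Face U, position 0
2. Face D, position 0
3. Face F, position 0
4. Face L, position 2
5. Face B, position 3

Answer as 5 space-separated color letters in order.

Answer: G O B O B

Derivation:
After move 1 (R): R=RRRR U=WGWG F=GYGY D=YBYB B=WBWB
After move 2 (U'): U=GGWW F=OOGY R=GYRR B=RRWB L=WBOO
After move 3 (F): F=GOYO U=GGOB R=WYWR D=RGYB L=WYOB
After move 4 (R): R=WWRY U=GOOO F=GGYB D=RWYR B=BRGB
After move 5 (F): F=YGBG U=GOBY R=OWOY D=RWYR L=WROW
After move 6 (F): F=BYGG U=GOWR R=BWYY D=OOYR L=WROW
Query 1: U[0] = G
Query 2: D[0] = O
Query 3: F[0] = B
Query 4: L[2] = O
Query 5: B[3] = B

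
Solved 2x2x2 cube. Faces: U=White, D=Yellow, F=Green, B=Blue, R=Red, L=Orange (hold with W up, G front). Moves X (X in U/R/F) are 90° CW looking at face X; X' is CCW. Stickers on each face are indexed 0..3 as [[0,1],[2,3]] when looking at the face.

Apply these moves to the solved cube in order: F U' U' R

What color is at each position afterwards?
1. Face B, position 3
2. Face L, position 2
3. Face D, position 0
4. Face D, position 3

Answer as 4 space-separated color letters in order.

Answer: B O R G

Derivation:
After move 1 (F): F=GGGG U=WWOO R=WRWR D=RRYY L=OYOY
After move 2 (U'): U=WOWO F=OYGG R=GGWR B=WRBB L=BBOY
After move 3 (U'): U=OOWW F=BBGG R=OYWR B=GGBB L=WROY
After move 4 (R): R=WORY U=OBWG F=BRGY D=RBYG B=WGOB
Query 1: B[3] = B
Query 2: L[2] = O
Query 3: D[0] = R
Query 4: D[3] = G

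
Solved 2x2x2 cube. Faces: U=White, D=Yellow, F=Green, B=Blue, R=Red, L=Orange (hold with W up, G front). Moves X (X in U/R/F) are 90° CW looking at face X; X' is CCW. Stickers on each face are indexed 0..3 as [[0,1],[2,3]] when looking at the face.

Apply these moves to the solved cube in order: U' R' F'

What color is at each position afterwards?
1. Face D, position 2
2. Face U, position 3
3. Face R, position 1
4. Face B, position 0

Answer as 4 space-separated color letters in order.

After move 1 (U'): U=WWWW F=OOGG R=GGRR B=RRBB L=BBOO
After move 2 (R'): R=GRGR U=WBWR F=OWGW D=YOYG B=YRYB
After move 3 (F'): F=WWOG U=WBGG R=ORYR D=BOYG L=BROW
Query 1: D[2] = Y
Query 2: U[3] = G
Query 3: R[1] = R
Query 4: B[0] = Y

Answer: Y G R Y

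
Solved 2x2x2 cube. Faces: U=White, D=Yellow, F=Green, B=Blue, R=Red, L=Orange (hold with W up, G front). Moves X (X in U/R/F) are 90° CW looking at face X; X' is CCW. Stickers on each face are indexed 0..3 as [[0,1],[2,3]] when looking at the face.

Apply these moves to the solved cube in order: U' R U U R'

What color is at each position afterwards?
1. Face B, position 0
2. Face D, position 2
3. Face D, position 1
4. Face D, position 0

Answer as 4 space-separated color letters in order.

Answer: R Y R Y

Derivation:
After move 1 (U'): U=WWWW F=OOGG R=GGRR B=RRBB L=BBOO
After move 2 (R): R=RGRG U=WOWG F=OYGY D=YBYR B=WRWB
After move 3 (U): U=WWGO F=RGGY R=WRRG B=BBWB L=OYOO
After move 4 (U): U=GWOW F=WRGY R=BBRG B=OYWB L=RGOO
After move 5 (R'): R=BGBR U=GWOO F=WWGW D=YRYY B=RYBB
Query 1: B[0] = R
Query 2: D[2] = Y
Query 3: D[1] = R
Query 4: D[0] = Y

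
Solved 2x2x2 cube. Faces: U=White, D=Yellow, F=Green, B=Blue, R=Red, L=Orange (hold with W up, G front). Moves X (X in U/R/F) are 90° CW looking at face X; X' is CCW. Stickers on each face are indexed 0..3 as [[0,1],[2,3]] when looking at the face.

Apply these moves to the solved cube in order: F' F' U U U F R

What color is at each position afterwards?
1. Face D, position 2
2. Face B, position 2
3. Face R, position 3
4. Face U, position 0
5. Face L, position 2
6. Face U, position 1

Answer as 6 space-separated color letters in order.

After move 1 (F'): F=GGGG U=WWRR R=YRYR D=OOYY L=OWOW
After move 2 (F'): F=GGGG U=WWYY R=OROR D=WWYY L=OROR
After move 3 (U): U=YWYW F=ORGG R=BBOR B=ORBB L=GGOR
After move 4 (U): U=YYWW F=BBGG R=OROR B=GGBB L=OROR
After move 5 (U): U=WYWY F=ORGG R=GGOR B=ORBB L=BBOR
After move 6 (F): F=GOGR U=WYRB R=WGYR D=OGYY L=BWOW
After move 7 (R): R=YWRG U=WORR F=GGGY D=OBYO B=BRYB
Query 1: D[2] = Y
Query 2: B[2] = Y
Query 3: R[3] = G
Query 4: U[0] = W
Query 5: L[2] = O
Query 6: U[1] = O

Answer: Y Y G W O O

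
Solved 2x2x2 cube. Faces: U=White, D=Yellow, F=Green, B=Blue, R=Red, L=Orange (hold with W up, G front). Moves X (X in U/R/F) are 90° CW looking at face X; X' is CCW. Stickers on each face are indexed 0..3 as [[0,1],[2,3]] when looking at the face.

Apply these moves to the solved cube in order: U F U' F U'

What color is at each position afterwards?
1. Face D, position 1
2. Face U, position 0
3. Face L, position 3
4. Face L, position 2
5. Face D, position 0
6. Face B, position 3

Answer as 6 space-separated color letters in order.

Answer: G G B O W B

Derivation:
After move 1 (U): U=WWWW F=RRGG R=BBRR B=OOBB L=GGOO
After move 2 (F): F=GRGR U=WWOG R=WBWR D=RBYY L=GYOY
After move 3 (U'): U=WGWO F=GYGR R=GRWR B=WBBB L=OOOY
After move 4 (F): F=GGRY U=WGYO R=WROR D=WGYY L=OROB
After move 5 (U'): U=GOWY F=ORRY R=GGOR B=WRBB L=WBOB
Query 1: D[1] = G
Query 2: U[0] = G
Query 3: L[3] = B
Query 4: L[2] = O
Query 5: D[0] = W
Query 6: B[3] = B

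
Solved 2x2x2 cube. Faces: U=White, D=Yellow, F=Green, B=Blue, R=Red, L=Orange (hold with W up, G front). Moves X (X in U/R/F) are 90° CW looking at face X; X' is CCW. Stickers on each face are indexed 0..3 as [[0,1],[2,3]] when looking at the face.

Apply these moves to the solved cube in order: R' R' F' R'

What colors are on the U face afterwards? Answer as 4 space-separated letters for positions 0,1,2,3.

After move 1 (R'): R=RRRR U=WBWB F=GWGW D=YGYG B=YBYB
After move 2 (R'): R=RRRR U=WYWY F=GBGB D=YWYW B=GBGB
After move 3 (F'): F=BBGG U=WYRR R=WRYR D=OOYW L=OYOW
After move 4 (R'): R=RRWY U=WGRG F=BYGR D=OBYG B=WBOB
Query: U face = WGRG

Answer: W G R G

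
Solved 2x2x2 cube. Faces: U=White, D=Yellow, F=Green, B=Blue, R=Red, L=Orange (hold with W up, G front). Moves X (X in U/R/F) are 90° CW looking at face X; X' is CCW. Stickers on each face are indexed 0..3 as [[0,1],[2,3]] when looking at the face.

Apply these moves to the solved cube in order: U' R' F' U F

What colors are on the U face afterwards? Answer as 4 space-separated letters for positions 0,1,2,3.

Answer: G W W W

Derivation:
After move 1 (U'): U=WWWW F=OOGG R=GGRR B=RRBB L=BBOO
After move 2 (R'): R=GRGR U=WBWR F=OWGW D=YOYG B=YRYB
After move 3 (F'): F=WWOG U=WBGG R=ORYR D=BOYG L=BROW
After move 4 (U): U=GWGB F=OROG R=YRYR B=BRYB L=WWOW
After move 5 (F): F=OOGR U=GWWW R=GRBR D=YYYG L=WBOO
Query: U face = GWWW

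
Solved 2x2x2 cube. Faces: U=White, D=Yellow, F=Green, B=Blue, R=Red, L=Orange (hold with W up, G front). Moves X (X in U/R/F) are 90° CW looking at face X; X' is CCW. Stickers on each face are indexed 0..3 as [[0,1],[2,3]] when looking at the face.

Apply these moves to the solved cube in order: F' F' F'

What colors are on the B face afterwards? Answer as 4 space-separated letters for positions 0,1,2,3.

Answer: B B B B

Derivation:
After move 1 (F'): F=GGGG U=WWRR R=YRYR D=OOYY L=OWOW
After move 2 (F'): F=GGGG U=WWYY R=OROR D=WWYY L=OROR
After move 3 (F'): F=GGGG U=WWOO R=WRWR D=RRYY L=OYOY
Query: B face = BBBB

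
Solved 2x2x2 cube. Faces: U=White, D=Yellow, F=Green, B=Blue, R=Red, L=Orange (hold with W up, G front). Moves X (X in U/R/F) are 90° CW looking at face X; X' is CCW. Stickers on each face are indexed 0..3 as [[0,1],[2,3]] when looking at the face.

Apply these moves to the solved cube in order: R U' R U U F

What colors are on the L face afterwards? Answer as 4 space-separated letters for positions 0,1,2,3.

Answer: R Y O W

Derivation:
After move 1 (R): R=RRRR U=WGWG F=GYGY D=YBYB B=WBWB
After move 2 (U'): U=GGWW F=OOGY R=GYRR B=RRWB L=WBOO
After move 3 (R): R=RGRY U=GOWY F=OBGB D=YWYR B=WRGB
After move 4 (U): U=WGYO F=RGGB R=WRRY B=WBGB L=OBOO
After move 5 (U): U=YWOG F=WRGB R=WBRY B=OBGB L=RGOO
After move 6 (F): F=GWBR U=YWOG R=OBGY D=RWYR L=RYOW
Query: L face = RYOW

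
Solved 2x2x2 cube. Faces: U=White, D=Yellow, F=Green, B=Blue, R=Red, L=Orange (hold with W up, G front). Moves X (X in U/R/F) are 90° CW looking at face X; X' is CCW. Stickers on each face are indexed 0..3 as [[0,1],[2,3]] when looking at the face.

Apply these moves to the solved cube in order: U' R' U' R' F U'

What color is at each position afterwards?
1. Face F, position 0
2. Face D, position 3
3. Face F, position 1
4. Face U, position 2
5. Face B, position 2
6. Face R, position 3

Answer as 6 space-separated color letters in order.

Answer: Y W Y B O G

Derivation:
After move 1 (U'): U=WWWW F=OOGG R=GGRR B=RRBB L=BBOO
After move 2 (R'): R=GRGR U=WBWR F=OWGW D=YOYG B=YRYB
After move 3 (U'): U=BRWW F=BBGW R=OWGR B=GRYB L=YROO
After move 4 (R'): R=WROG U=BYWG F=BRGW D=YBYW B=GROB
After move 5 (F): F=GBWR U=BYOR R=WRGG D=OWYW L=YYOB
After move 6 (U'): U=YRBO F=YYWR R=GBGG B=WROB L=GROB
Query 1: F[0] = Y
Query 2: D[3] = W
Query 3: F[1] = Y
Query 4: U[2] = B
Query 5: B[2] = O
Query 6: R[3] = G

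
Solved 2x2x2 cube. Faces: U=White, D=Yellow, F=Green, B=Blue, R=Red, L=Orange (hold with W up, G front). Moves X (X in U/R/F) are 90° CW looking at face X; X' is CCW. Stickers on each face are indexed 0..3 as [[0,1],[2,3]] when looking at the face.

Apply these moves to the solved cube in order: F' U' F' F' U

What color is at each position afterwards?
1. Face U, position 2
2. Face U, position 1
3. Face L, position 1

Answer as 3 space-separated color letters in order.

Answer: O W G

Derivation:
After move 1 (F'): F=GGGG U=WWRR R=YRYR D=OOYY L=OWOW
After move 2 (U'): U=WRWR F=OWGG R=GGYR B=YRBB L=BBOW
After move 3 (F'): F=WGOG U=WRGY R=OGOR D=BWYY L=BROW
After move 4 (F'): F=GGWO U=WROO R=WGBR D=RWYY L=BYOG
After move 5 (U): U=OWOR F=WGWO R=YRBR B=BYBB L=GGOG
Query 1: U[2] = O
Query 2: U[1] = W
Query 3: L[1] = G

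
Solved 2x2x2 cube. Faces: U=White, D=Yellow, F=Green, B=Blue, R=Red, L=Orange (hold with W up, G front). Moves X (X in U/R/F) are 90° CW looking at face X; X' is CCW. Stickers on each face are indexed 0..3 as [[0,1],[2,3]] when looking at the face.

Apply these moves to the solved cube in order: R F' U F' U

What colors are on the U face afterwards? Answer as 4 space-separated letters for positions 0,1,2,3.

Answer: W R Y W

Derivation:
After move 1 (R): R=RRRR U=WGWG F=GYGY D=YBYB B=WBWB
After move 2 (F'): F=YYGG U=WGRR R=BRYR D=OOYB L=OGOW
After move 3 (U): U=RWRG F=BRGG R=WBYR B=OGWB L=YYOW
After move 4 (F'): F=RGBG U=RWWY R=OBOR D=YWYB L=YGOR
After move 5 (U): U=WRYW F=OBBG R=OGOR B=YGWB L=RGOR
Query: U face = WRYW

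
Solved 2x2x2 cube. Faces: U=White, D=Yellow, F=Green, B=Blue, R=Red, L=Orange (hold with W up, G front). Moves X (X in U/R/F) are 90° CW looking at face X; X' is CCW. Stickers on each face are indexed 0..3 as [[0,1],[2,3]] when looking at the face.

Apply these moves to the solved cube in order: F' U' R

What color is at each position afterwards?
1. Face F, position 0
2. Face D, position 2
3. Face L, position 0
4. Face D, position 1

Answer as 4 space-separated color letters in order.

After move 1 (F'): F=GGGG U=WWRR R=YRYR D=OOYY L=OWOW
After move 2 (U'): U=WRWR F=OWGG R=GGYR B=YRBB L=BBOW
After move 3 (R): R=YGRG U=WWWG F=OOGY D=OBYY B=RRRB
Query 1: F[0] = O
Query 2: D[2] = Y
Query 3: L[0] = B
Query 4: D[1] = B

Answer: O Y B B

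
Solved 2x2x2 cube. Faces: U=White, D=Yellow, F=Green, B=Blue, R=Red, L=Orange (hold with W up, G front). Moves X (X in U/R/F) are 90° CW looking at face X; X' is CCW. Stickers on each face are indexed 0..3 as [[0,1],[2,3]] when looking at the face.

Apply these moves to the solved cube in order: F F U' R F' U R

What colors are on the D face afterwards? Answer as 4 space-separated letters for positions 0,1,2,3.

After move 1 (F): F=GGGG U=WWOO R=WRWR D=RRYY L=OYOY
After move 2 (F): F=GGGG U=WWYY R=OROR D=WWYY L=OROR
After move 3 (U'): U=WYWY F=ORGG R=GGOR B=ORBB L=BBOR
After move 4 (R): R=OGRG U=WRWG F=OWGY D=WBYO B=YRYB
After move 5 (F'): F=WYOG U=WROR R=BGWG D=BRYO L=BGOW
After move 6 (U): U=OWRR F=BGOG R=YRWG B=BGYB L=WYOW
After move 7 (R): R=WYGR U=OGRG F=BROO D=BYYB B=RGWB
Query: D face = BYYB

Answer: B Y Y B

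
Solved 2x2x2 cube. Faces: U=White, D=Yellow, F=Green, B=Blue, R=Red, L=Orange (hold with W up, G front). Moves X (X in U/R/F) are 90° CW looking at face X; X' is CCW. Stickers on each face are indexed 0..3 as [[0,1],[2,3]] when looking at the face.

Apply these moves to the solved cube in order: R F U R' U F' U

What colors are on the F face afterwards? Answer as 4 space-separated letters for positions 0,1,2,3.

After move 1 (R): R=RRRR U=WGWG F=GYGY D=YBYB B=WBWB
After move 2 (F): F=GGYY U=WGOO R=WRGR D=RRYB L=OYOB
After move 3 (U): U=OWOG F=WRYY R=WBGR B=OYWB L=GGOB
After move 4 (R'): R=BRWG U=OWOO F=WWYG D=RRYY B=BYRB
After move 5 (U): U=OOOW F=BRYG R=BYWG B=GGRB L=WWOB
After move 6 (F'): F=RGBY U=OOBW R=RYRG D=WBYY L=WWOO
After move 7 (U): U=BOWO F=RYBY R=GGRG B=WWRB L=RGOO
Query: F face = RYBY

Answer: R Y B Y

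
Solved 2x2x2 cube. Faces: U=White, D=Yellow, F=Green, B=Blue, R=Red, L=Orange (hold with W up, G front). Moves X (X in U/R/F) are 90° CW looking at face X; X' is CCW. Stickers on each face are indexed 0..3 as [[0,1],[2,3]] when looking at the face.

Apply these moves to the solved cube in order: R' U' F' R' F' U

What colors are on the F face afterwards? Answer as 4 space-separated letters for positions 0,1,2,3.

After move 1 (R'): R=RRRR U=WBWB F=GWGW D=YGYG B=YBYB
After move 2 (U'): U=BBWW F=OOGW R=GWRR B=RRYB L=YBOO
After move 3 (F'): F=OWOG U=BBGR R=GWYR D=BOYG L=YWOW
After move 4 (R'): R=WRGY U=BYGR F=OBOR D=BWYG B=GROB
After move 5 (F'): F=BROO U=BYWG R=WRBY D=WWYG L=YROG
After move 6 (U): U=WBGY F=WROO R=GRBY B=YROB L=BROG
Query: F face = WROO

Answer: W R O O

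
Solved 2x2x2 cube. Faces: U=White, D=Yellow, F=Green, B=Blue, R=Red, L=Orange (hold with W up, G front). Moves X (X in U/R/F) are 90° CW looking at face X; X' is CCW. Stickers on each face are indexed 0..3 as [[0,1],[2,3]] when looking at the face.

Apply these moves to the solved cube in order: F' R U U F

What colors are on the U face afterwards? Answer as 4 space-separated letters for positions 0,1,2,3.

Answer: G R W Y

Derivation:
After move 1 (F'): F=GGGG U=WWRR R=YRYR D=OOYY L=OWOW
After move 2 (R): R=YYRR U=WGRG F=GOGY D=OBYB B=RBWB
After move 3 (U): U=RWGG F=YYGY R=RBRR B=OWWB L=GOOW
After move 4 (U): U=GRGW F=RBGY R=OWRR B=GOWB L=YYOW
After move 5 (F): F=GRYB U=GRWY R=GWWR D=ROYB L=YOOB
Query: U face = GRWY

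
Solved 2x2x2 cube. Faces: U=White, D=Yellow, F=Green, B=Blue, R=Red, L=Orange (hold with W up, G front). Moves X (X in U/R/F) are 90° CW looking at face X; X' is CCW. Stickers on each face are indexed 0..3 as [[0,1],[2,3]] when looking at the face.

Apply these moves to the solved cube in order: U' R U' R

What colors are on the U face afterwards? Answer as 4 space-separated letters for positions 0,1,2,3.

Answer: O B W Y

Derivation:
After move 1 (U'): U=WWWW F=OOGG R=GGRR B=RRBB L=BBOO
After move 2 (R): R=RGRG U=WOWG F=OYGY D=YBYR B=WRWB
After move 3 (U'): U=OGWW F=BBGY R=OYRG B=RGWB L=WROO
After move 4 (R): R=ROGY U=OBWY F=BBGR D=YWYR B=WGGB
Query: U face = OBWY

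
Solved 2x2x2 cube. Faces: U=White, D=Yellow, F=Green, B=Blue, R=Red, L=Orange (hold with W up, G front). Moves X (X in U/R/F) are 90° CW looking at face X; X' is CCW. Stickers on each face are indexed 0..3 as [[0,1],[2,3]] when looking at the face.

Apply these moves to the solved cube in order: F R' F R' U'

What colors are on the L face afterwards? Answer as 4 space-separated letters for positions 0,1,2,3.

Answer: G B O G

Derivation:
After move 1 (F): F=GGGG U=WWOO R=WRWR D=RRYY L=OYOY
After move 2 (R'): R=RRWW U=WBOB F=GWGO D=RGYG B=YBRB
After move 3 (F): F=GGOW U=WBYY R=ORBW D=WRYG L=OROG
After move 4 (R'): R=RWOB U=WRYY F=GBOY D=WGYW B=GBRB
After move 5 (U'): U=RYWY F=OROY R=GBOB B=RWRB L=GBOG
Query: L face = GBOG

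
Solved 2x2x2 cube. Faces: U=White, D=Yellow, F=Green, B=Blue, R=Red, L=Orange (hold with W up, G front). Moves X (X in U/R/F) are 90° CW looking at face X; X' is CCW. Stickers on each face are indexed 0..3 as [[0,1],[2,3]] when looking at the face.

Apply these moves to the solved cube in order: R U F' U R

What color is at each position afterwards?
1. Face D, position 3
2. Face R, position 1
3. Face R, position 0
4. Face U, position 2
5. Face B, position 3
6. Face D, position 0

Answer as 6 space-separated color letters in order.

After move 1 (R): R=RRRR U=WGWG F=GYGY D=YBYB B=WBWB
After move 2 (U): U=WWGG F=RRGY R=WBRR B=OOWB L=GYOO
After move 3 (F'): F=RYRG U=WWWR R=BBYR D=YOYB L=GGOG
After move 4 (U): U=WWRW F=BBRG R=OOYR B=GGWB L=RYOG
After move 5 (R): R=YORO U=WBRG F=BORB D=YWYG B=WGWB
Query 1: D[3] = G
Query 2: R[1] = O
Query 3: R[0] = Y
Query 4: U[2] = R
Query 5: B[3] = B
Query 6: D[0] = Y

Answer: G O Y R B Y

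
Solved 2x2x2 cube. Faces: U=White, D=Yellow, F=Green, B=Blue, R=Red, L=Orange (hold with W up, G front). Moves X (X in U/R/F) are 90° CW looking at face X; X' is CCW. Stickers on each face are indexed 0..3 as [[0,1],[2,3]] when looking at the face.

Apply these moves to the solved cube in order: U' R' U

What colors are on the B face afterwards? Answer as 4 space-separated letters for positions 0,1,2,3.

Answer: B B Y B

Derivation:
After move 1 (U'): U=WWWW F=OOGG R=GGRR B=RRBB L=BBOO
After move 2 (R'): R=GRGR U=WBWR F=OWGW D=YOYG B=YRYB
After move 3 (U): U=WWRB F=GRGW R=YRGR B=BBYB L=OWOO
Query: B face = BBYB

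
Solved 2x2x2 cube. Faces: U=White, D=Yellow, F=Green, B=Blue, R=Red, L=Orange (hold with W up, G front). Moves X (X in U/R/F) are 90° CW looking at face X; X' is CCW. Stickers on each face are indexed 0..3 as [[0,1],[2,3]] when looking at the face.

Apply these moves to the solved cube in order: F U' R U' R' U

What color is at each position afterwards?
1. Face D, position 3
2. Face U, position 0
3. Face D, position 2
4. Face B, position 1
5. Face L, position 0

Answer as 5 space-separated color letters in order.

After move 1 (F): F=GGGG U=WWOO R=WRWR D=RRYY L=OYOY
After move 2 (U'): U=WOWO F=OYGG R=GGWR B=WRBB L=BBOY
After move 3 (R): R=WGRG U=WYWG F=ORGY D=RBYW B=OROB
After move 4 (U'): U=YGWW F=BBGY R=ORRG B=WGOB L=OROY
After move 5 (R'): R=RGOR U=YOWW F=BGGW D=RBYY B=WGBB
After move 6 (U): U=WYWO F=RGGW R=WGOR B=ORBB L=BGOY
Query 1: D[3] = Y
Query 2: U[0] = W
Query 3: D[2] = Y
Query 4: B[1] = R
Query 5: L[0] = B

Answer: Y W Y R B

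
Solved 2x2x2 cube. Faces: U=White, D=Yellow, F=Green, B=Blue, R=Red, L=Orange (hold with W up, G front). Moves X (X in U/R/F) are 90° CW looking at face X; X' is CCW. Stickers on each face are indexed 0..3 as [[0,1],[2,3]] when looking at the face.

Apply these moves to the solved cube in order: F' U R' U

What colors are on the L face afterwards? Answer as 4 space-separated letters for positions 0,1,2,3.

After move 1 (F'): F=GGGG U=WWRR R=YRYR D=OOYY L=OWOW
After move 2 (U): U=RWRW F=YRGG R=BBYR B=OWBB L=GGOW
After move 3 (R'): R=BRBY U=RBRO F=YWGW D=ORYG B=YWOB
After move 4 (U): U=RROB F=BRGW R=YWBY B=GGOB L=YWOW
Query: L face = YWOW

Answer: Y W O W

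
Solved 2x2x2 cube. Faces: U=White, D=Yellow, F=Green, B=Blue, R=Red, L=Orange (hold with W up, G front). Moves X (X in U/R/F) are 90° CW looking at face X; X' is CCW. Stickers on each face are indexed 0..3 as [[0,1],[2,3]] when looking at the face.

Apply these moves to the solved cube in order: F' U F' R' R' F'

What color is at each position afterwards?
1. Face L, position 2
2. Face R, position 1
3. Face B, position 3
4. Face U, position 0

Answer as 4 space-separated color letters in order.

Answer: O O B R

Derivation:
After move 1 (F'): F=GGGG U=WWRR R=YRYR D=OOYY L=OWOW
After move 2 (U): U=RWRW F=YRGG R=BBYR B=OWBB L=GGOW
After move 3 (F'): F=RGYG U=RWBY R=OBOR D=GWYY L=GWOR
After move 4 (R'): R=BROO U=RBBO F=RWYY D=GGYG B=YWWB
After move 5 (R'): R=ROBO U=RWBY F=RBYO D=GWYY B=GWGB
After move 6 (F'): F=BORY U=RWRB R=WOGO D=WRYY L=GYOB
Query 1: L[2] = O
Query 2: R[1] = O
Query 3: B[3] = B
Query 4: U[0] = R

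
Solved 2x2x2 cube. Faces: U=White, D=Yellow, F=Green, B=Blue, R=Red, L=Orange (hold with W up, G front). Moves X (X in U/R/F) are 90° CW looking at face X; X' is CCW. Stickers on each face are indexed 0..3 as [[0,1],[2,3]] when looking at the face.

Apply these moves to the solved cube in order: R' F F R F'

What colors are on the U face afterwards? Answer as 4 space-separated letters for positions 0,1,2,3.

After move 1 (R'): R=RRRR U=WBWB F=GWGW D=YGYG B=YBYB
After move 2 (F): F=GGWW U=WBOO R=WRBR D=RRYG L=OYOG
After move 3 (F): F=WGWG U=WBGY R=OROR D=BWYG L=OROR
After move 4 (R): R=OORR U=WGGG F=WWWG D=BYYY B=YBBB
After move 5 (F'): F=WGWW U=WGOR R=YOBR D=RRYY L=OGOG
Query: U face = WGOR

Answer: W G O R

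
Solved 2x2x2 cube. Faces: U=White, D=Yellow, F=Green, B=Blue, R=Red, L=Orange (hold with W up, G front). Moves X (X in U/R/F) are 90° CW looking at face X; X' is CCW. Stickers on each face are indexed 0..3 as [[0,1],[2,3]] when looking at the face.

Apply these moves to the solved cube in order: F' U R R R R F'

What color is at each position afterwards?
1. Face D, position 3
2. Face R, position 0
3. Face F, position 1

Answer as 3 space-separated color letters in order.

Answer: Y O G

Derivation:
After move 1 (F'): F=GGGG U=WWRR R=YRYR D=OOYY L=OWOW
After move 2 (U): U=RWRW F=YRGG R=BBYR B=OWBB L=GGOW
After move 3 (R): R=YBRB U=RRRG F=YOGY D=OBYO B=WWWB
After move 4 (R): R=RYBB U=RORY F=YBGO D=OWYW B=GWRB
After move 5 (R): R=BRBY U=RBRO F=YWGW D=ORYG B=YWOB
After move 6 (R): R=BBYR U=RWRW F=YRGG D=OOYY B=OWBB
After move 7 (F'): F=RGYG U=RWBY R=OBOR D=GWYY L=GWOR
Query 1: D[3] = Y
Query 2: R[0] = O
Query 3: F[1] = G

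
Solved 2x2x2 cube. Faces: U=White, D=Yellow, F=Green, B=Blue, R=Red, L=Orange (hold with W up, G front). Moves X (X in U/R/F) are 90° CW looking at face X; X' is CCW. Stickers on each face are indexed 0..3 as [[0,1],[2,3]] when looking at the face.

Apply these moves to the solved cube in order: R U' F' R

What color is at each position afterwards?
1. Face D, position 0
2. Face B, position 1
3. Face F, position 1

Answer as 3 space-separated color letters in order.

Answer: B R O

Derivation:
After move 1 (R): R=RRRR U=WGWG F=GYGY D=YBYB B=WBWB
After move 2 (U'): U=GGWW F=OOGY R=GYRR B=RRWB L=WBOO
After move 3 (F'): F=OYOG U=GGGR R=BYYR D=BOYB L=WWOW
After move 4 (R): R=YBRY U=GYGG F=OOOB D=BWYR B=RRGB
Query 1: D[0] = B
Query 2: B[1] = R
Query 3: F[1] = O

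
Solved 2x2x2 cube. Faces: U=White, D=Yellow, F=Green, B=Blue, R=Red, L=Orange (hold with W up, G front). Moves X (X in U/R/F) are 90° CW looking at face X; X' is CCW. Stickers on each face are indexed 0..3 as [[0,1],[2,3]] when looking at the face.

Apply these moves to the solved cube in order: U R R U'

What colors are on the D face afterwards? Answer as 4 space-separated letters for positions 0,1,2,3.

After move 1 (U): U=WWWW F=RRGG R=BBRR B=OOBB L=GGOO
After move 2 (R): R=RBRB U=WRWG F=RYGY D=YBYO B=WOWB
After move 3 (R): R=RRBB U=WYWY F=RBGO D=YWYW B=GORB
After move 4 (U'): U=YYWW F=GGGO R=RBBB B=RRRB L=GOOO
Query: D face = YWYW

Answer: Y W Y W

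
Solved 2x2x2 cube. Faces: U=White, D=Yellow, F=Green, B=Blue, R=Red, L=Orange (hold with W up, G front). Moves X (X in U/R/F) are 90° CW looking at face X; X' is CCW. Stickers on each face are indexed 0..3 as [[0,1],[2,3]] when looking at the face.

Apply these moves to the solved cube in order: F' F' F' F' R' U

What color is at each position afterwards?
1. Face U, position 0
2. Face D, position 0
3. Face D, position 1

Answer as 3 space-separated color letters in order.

After move 1 (F'): F=GGGG U=WWRR R=YRYR D=OOYY L=OWOW
After move 2 (F'): F=GGGG U=WWYY R=OROR D=WWYY L=OROR
After move 3 (F'): F=GGGG U=WWOO R=WRWR D=RRYY L=OYOY
After move 4 (F'): F=GGGG U=WWWW R=RRRR D=YYYY L=OOOO
After move 5 (R'): R=RRRR U=WBWB F=GWGW D=YGYG B=YBYB
After move 6 (U): U=WWBB F=RRGW R=YBRR B=OOYB L=GWOO
Query 1: U[0] = W
Query 2: D[0] = Y
Query 3: D[1] = G

Answer: W Y G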